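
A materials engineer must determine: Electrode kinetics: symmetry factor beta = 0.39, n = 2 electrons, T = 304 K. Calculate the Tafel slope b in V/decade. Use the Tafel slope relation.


Apply the Tafel slope relation: b = 2.303*R*T/(beta*n*F)
Numerator: 2.303 * 8.314 * 304 = 5820.73
Denominator: 0.39 * 2 * 96485 = 75258.3
b = 5820.73 / 75258.3 = 0.0773 V/decade

0.0773 V/decade


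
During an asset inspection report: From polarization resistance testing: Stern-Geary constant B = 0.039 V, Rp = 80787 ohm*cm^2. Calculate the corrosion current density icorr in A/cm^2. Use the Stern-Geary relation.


Apply the Stern-Geary relation: icorr = B / Rp
icorr = 0.039 / 80787 = 4.828×10^-7 A/cm^2

4.828×10^-7 A/cm^2


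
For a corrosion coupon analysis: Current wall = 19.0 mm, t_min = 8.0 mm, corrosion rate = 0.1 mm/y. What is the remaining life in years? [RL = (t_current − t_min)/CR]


Apply the remaining-life relation: RL = (t_current − t_min) / CR
RL = (19.0 − 8.0) / 0.1 = 11.0 / 0.1 = 110.0 years

110.0 years


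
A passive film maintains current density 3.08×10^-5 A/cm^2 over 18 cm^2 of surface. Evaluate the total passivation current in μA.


I = i_pass * A, then convert A → μA (×10^6)
I = 3.08×10^-5 * 18 * 10^6 = 554.4 μA

554.4 μA


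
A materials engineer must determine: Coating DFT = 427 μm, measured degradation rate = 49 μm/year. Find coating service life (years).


Service life = thickness / degradation rate
Life = 427 / 49 = 8.7 years

8.7 years


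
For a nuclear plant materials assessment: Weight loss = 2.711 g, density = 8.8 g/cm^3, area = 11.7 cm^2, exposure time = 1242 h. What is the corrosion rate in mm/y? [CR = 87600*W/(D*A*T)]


Apply the mm/y weight-loss relation: CR = 87600 * W / (D * A * T)
Numerator: 87600 * 2.711 = 237483.6
Denominator: 8.8 * 11.7 * 1242 = 127876.32
CR = 237483.6 / 127876.32 = 1.857135 mm/y

1.857135 mm/y


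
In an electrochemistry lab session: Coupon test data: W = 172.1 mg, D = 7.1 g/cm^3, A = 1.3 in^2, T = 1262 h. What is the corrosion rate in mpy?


Apply the mpy weight-loss relation: CR = 534 * W / (D * A * T)
Numerator: 534 * 172.1 = 91901.4
Denominator: 7.1 * 1.3 * 1262 = 11648.26
CR = 91901.4 / 11648.26 = 7.89 mpy

7.89 mpy


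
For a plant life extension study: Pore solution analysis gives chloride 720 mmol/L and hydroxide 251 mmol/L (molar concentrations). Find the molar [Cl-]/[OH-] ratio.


Threshold parameter = [Cl-] / [OH-] (molar basis; both in mmol/L, so units cancel)
Ratio = 720 / 251 = 2.87

2.87


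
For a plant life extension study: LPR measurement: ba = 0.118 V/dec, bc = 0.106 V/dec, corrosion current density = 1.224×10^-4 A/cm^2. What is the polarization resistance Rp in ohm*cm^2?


Apply the Stern-Geary equation: Rp = ba*bc / (2.303*icorr*(ba+bc))
ba*bc = 0.118*0.106 = 0.012508
ba+bc = 0.224; 2.303*icorr*(ba+bc) = 2.303*1.224×10^-4*0.224 = 6.3142733×10^-5
Rp = 0.012508 / 6.3142733×10^-5 = 198.1 ohm*cm^2

198.1 ohm*cm^2


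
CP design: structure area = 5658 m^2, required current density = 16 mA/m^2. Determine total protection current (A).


I = area * current density, then convert mA → A (÷1000)
I = 5658 * 16 / 1000 = 90.53 A

90.53 A


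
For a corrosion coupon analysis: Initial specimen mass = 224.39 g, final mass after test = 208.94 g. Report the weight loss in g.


Weight loss = initial − final
WL = 224.39 − 208.94 = 15.45 g

15.45 g


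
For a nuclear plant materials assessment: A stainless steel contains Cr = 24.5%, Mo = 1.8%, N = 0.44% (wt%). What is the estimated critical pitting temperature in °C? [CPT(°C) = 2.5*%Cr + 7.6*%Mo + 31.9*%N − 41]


Apply the ASTM G48 empirical CPT estimate: CPT(°C) = 2.5*%Cr + 7.6*%Mo + 31.9*%N − 41
2.5*24.5 = 61.25; 7.6*1.8 = 13.68; 31.9*0.44 = 14.036
CPT = 61.25 + 13.68 + 14.036 − 41 = 47.966 °C
Rounded to 0.1 °C: CPT ≈ 48.0 °C

48.0 °C


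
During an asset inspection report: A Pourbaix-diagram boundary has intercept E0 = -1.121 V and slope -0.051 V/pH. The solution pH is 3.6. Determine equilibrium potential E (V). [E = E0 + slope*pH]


Apply the Pourbaix line equation: E = E0 + slope*pH
E = -1.121 + (-0.051)*3.6 = -1.121 + (-0.1836) = -1.3046 V
Rounded to 4 decimal places: E = -1.3046 V

-1.3046 V


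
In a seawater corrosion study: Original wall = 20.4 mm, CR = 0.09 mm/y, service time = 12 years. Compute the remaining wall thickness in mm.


Remaining wall = original − CR × time
t = 20.4 − 0.09*12 = 20.4 − 1.08 = 19.32 mm

19.32 mm


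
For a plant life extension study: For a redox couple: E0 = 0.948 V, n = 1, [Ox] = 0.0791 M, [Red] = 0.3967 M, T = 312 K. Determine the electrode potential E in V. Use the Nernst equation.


Apply the Nernst equation: E = E0 + (RT/nF)*ln([Ox]/[Red])
Step 1: RT/nF = 8.314*312/(1*96485) = 0.02688468 V
Step 2: [Ox]/[Red] = 0.0791/0.3967 = 0.199395
Step 3: ln(0.199395) = -1.612467
Step 4: correction = 0.02688468 * -1.612467 = -0.0434 V
E = 0.948 + -0.0434 = 0.9046 V

0.9046 V


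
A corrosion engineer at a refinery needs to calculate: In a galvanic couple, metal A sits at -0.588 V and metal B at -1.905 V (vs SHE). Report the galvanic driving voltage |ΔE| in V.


Driving voltage is the absolute potential difference.
|ΔE| = |-0.588 − (-1.905)| = 1.317 V

1.317 V


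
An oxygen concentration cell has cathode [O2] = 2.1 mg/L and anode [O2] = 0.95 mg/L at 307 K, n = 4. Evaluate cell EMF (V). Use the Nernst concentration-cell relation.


Apply the Nernst concentration-cell relation: E = (RT/nF)*ln(C_cathode/C_anode)
RT/nF = 8.314*307/(4*96485) = 0.00661346 V
ln(2.1/0.95) = 0.79323
E = 0.00661346 * 0.79323 = 0.00525 V

0.00525 V


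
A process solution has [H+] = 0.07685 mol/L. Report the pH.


pH = −log10[H+]
pH = −log10(0.07685) = 1.11

1.11


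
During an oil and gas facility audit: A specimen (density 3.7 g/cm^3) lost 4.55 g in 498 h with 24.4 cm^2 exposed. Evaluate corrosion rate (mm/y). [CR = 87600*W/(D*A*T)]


Apply the mm/y weight-loss relation: CR = 87600 * W / (D * A * T)
Numerator: 87600 * 4.55 = 398580.0
Denominator: 3.7 * 24.4 * 498 = 44959.44
CR = 398580.0 / 44959.44 = 8.865324 mm/y

8.865324 mm/y


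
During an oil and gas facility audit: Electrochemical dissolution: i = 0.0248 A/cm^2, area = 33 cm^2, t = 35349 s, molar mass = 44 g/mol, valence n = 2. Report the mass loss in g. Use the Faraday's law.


Apply Faraday's law: m = i*A*t*M / (n*F)
Total charge passed Q = i*A*t = 0.0248*33*35349 = 28929.6216 C
m = Q*M/(n*F) = 28929.6216*44/(2*96485) = 6.596 g

6.596 g


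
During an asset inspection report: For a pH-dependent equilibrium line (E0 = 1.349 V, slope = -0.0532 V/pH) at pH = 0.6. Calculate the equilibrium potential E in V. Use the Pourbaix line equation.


Apply the Pourbaix line equation: E = E0 + slope*pH
E = 1.349 + (-0.0532)*0.6 = 1.349 + (-0.03192) = 1.31708 V
Rounded to 4 decimal places: E = 1.3171 V

1.3171 V


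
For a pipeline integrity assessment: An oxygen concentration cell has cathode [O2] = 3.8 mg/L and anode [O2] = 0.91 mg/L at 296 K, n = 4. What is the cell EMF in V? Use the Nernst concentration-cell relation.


Apply the Nernst concentration-cell relation: E = (RT/nF)*ln(C_cathode/C_anode)
RT/nF = 8.314*296/(4*96485) = 0.00637649 V
ln(3.8/0.91) = 1.42931
E = 0.00637649 * 1.42931 = 0.00911 V

0.00911 V


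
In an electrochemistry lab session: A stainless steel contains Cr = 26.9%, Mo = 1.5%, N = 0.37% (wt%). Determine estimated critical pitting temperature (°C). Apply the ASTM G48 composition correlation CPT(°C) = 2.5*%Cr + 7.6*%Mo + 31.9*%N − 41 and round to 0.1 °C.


Apply the ASTM G48 empirical CPT estimate: CPT(°C) = 2.5*%Cr + 7.6*%Mo + 31.9*%N − 41
2.5*26.9 = 67.25; 7.6*1.5 = 11.4; 31.9*0.37 = 11.803
CPT = 67.25 + 11.4 + 11.803 − 41 = 49.453 °C
Rounded to 0.1 °C: CPT ≈ 49.5 °C

49.5 °C


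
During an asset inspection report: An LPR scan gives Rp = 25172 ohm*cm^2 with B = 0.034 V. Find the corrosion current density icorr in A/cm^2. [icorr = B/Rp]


Apply the Stern-Geary relation: icorr = B / Rp
icorr = 0.034 / 25172 = 1.351×10^-6 A/cm^2

1.351×10^-6 A/cm^2


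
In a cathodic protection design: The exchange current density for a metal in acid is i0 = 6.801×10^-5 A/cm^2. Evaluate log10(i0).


i0 = 6.801×10^-5 A/cm^2
log10(i0) = -4.167

-4.167


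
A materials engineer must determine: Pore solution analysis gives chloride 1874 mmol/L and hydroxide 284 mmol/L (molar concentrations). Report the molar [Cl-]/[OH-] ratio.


Threshold parameter = [Cl-] / [OH-] (molar basis; both in mmol/L, so units cancel)
Ratio = 1874 / 284 = 6.6

6.6


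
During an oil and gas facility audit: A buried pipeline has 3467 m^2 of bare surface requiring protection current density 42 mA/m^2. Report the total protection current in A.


I = area * current density, then convert mA → A (÷1000)
I = 3467 * 42 / 1000 = 145.61 A

145.61 A


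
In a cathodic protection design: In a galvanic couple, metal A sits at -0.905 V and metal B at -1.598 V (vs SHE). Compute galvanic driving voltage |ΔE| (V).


Driving voltage is the absolute potential difference.
|ΔE| = |-0.905 − (-1.598)| = 0.693 V

0.693 V


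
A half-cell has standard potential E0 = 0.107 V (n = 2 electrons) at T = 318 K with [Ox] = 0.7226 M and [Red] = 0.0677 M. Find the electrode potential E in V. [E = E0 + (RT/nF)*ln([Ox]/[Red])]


Apply the Nernst equation: E = E0 + (RT/nF)*ln([Ox]/[Red])
Step 1: RT/nF = 8.314*318/(2*96485) = 0.01370084 V
Step 2: [Ox]/[Red] = 0.7226/0.0677 = 10.67356
Step 3: ln(10.67356) = 2.36777
Step 4: correction = 0.01370084 * 2.36777 = 0.0324 V
E = 0.107 + 0.0324 = 0.1394 V

0.1394 V


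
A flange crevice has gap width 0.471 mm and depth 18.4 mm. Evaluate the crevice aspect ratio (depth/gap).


Aspect ratio = depth / gap
Ratio = 18.4 / 0.471 = 39.1

39.1


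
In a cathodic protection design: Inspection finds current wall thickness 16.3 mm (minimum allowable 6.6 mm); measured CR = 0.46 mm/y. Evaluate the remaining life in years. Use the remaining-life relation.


Apply the remaining-life relation: RL = (t_current − t_min) / CR
RL = (16.3 − 6.6) / 0.46 = 9.7 / 0.46 = 21.1 years

21.1 years


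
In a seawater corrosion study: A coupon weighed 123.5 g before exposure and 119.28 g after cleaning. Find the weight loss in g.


Weight loss = initial − final
WL = 123.5 − 119.28 = 4.22 g

4.22 g


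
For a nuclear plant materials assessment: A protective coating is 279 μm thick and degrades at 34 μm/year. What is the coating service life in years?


Service life = thickness / degradation rate
Life = 279 / 34 = 8.2 years

8.2 years


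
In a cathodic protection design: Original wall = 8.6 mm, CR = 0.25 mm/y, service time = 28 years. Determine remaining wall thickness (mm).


Remaining wall = original − CR × time
t = 8.6 − 0.25*28 = 8.6 − 7.0 = 1.6 mm

1.6 mm


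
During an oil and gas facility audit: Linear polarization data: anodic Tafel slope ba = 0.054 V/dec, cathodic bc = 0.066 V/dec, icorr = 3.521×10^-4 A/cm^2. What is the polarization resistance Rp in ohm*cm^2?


Apply the Stern-Geary equation: Rp = ba*bc / (2.303*icorr*(ba+bc))
ba*bc = 0.054*0.066 = 0.003564
ba+bc = 0.12; 2.303*icorr*(ba+bc) = 2.303*3.521×10^-4*0.12 = 9.7306356×10^-5
Rp = 0.003564 / 9.7306356×10^-5 = 36.63 ohm*cm^2

36.63 ohm*cm^2


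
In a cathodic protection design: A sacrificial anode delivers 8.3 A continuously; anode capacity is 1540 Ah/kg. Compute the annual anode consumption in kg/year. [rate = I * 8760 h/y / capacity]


Annual consumption = current * hours per year / capacity
Rate = 8.3 * 8760 / 1540 = 47.2 kg/year

47.2 kg/year


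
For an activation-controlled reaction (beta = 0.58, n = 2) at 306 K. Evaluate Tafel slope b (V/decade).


Apply the Tafel slope relation: b = 2.303*R*T/(beta*n*F)
Numerator: 2.303 * 8.314 * 306 = 5859.03
Denominator: 0.58 * 2 * 96485 = 111922.6
b = 5859.03 / 111922.6 = 0.0523 V/decade

0.0523 V/decade


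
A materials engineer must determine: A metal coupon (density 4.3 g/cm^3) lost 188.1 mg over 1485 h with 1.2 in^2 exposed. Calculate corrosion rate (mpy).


Apply the mpy weight-loss relation: CR = 534 * W / (D * A * T)
Numerator: 534 * 188.1 = 100445.4
Denominator: 4.3 * 1.2 * 1485 = 7662.6
CR = 100445.4 / 7662.6 = 13.10853 mpy

13.10853 mpy


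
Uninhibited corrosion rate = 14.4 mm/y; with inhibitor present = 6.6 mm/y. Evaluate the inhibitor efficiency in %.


Apply the inhibitor-efficiency definition: IE = (CR_blank − CR_inh)/CR_blank × 100
IE = (14.4 − 6.6) / 14.4 × 100
IE = 7.8 / 14.4 × 100 = 54.2 %

54.2 %


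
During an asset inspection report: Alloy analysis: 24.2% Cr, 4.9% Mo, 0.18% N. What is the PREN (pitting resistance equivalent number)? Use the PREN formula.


Apply the PREN formula: PREN = Cr + 3.3*Mo + 16*N
PREN = 24.2 + 3.3*4.9 + 16*0.18
PREN = 24.2 + 16.17 + 2.88 = 43.25

43.25


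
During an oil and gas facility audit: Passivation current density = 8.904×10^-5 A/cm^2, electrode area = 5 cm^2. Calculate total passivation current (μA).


I = i_pass * A, then convert A → μA (×10^6)
I = 8.904×10^-5 * 5 * 10^6 = 445.2 μA

445.2 μA


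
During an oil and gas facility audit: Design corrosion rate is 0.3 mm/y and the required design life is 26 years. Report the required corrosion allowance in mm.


Corrosion allowance = CR × design life
CA = 0.3 * 26 = 7.8 mm

7.8 mm


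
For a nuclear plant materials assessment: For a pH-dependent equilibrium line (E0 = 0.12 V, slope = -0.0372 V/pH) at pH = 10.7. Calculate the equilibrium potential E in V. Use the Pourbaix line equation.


Apply the Pourbaix line equation: E = E0 + slope*pH
E = 0.12 + (-0.0372)*10.7 = 0.12 + (-0.39804) = -0.27804 V
Rounded to 3 decimal places: E = -0.278 V

-0.278 V


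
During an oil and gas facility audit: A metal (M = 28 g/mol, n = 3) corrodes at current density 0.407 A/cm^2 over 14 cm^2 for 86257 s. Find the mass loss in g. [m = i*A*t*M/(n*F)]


Apply Faraday's law: m = i*A*t*M / (n*F)
Total charge passed Q = i*A*t = 0.407*14*86257 = 491492.386 C
m = Q*M/(n*F) = 491492.386*28/(3*96485) = 47.54379 g

47.54379 g


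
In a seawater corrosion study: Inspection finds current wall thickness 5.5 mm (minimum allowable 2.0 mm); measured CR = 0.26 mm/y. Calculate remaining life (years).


Apply the remaining-life relation: RL = (t_current − t_min) / CR
RL = (5.5 − 2.0) / 0.26 = 3.5 / 0.26 = 13.5 years

13.5 years


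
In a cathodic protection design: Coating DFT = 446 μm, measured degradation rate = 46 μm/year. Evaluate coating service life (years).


Service life = thickness / degradation rate
Life = 446 / 46 = 9.7 years

9.7 years


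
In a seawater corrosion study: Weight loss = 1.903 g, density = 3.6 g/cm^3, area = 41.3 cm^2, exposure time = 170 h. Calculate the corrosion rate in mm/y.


Apply the mm/y weight-loss relation: CR = 87600 * W / (D * A * T)
Numerator: 87600 * 1.903 = 166702.8
Denominator: 3.6 * 41.3 * 170 = 25275.6
CR = 166702.8 / 25275.6 = 6.5954 mm/y

6.5954 mm/y


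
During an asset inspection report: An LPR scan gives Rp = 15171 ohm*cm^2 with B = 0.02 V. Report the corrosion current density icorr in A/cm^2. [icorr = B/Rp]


Apply the Stern-Geary relation: icorr = B / Rp
icorr = 0.02 / 15171 = 1.318×10^-6 A/cm^2

1.318×10^-6 A/cm^2


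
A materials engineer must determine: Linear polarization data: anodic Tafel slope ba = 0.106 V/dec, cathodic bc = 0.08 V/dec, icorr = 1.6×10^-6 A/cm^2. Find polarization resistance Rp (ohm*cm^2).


Apply the Stern-Geary equation: Rp = ba*bc / (2.303*icorr*(ba+bc))
ba*bc = 0.106*0.08 = 0.00848
ba+bc = 0.186; 2.303*icorr*(ba+bc) = 2.303*1.6×10^-6*0.186 = 6.853728×10^-7
Rp = 0.00848 / 6.853728×10^-7 = 12372.83 ohm*cm^2

12372.83 ohm*cm^2


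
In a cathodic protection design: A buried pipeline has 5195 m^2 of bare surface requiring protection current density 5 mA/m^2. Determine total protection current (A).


I = area * current density, then convert mA → A (÷1000)
I = 5195 * 5 / 1000 = 25.98 A

25.98 A


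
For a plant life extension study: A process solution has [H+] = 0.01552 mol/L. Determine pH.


pH = −log10[H+]
pH = −log10(0.01552) = 1.81

1.81


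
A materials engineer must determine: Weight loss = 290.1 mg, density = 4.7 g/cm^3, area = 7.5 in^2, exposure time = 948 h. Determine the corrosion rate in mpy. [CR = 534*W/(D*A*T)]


Apply the mpy weight-loss relation: CR = 534 * W / (D * A * T)
Numerator: 534 * 290.1 = 154913.4
Denominator: 4.7 * 7.5 * 948 = 33417.0
CR = 154913.4 / 33417.0 = 4.636 mpy

4.636 mpy


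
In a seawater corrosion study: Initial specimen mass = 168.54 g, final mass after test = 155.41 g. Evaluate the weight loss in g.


Weight loss = initial − final
WL = 168.54 − 155.41 = 13.13 g

13.13 g


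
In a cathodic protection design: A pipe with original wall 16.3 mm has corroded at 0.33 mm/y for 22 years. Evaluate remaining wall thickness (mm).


Remaining wall = original − CR × time
t = 16.3 − 0.33*22 = 16.3 − 7.26 = 9.04 mm

9.04 mm


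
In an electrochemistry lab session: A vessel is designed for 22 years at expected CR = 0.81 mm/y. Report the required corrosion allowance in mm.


Corrosion allowance = CR × design life
CA = 0.81 * 22 = 17.82 mm

17.82 mm


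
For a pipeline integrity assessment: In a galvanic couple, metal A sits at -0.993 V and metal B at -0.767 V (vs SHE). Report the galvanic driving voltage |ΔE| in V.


Driving voltage is the absolute potential difference.
|ΔE| = |-0.993 − (-0.767)| = 0.226 V

0.226 V


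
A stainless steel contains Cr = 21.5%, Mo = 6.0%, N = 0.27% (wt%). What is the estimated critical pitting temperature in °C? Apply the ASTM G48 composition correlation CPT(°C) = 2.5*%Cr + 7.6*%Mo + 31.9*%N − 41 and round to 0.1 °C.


Apply the ASTM G48 empirical CPT estimate: CPT(°C) = 2.5*%Cr + 7.6*%Mo + 31.9*%N − 41
2.5*21.5 = 53.75; 7.6*6.0 = 45.6; 31.9*0.27 = 8.613
CPT = 53.75 + 45.6 + 8.613 − 41 = 66.963 °C
Rounded to 0.1 °C: CPT ≈ 67.0 °C

67.0 °C


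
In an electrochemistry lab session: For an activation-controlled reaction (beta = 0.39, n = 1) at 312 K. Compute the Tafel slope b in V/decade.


Apply the Tafel slope relation: b = 2.303*R*T/(beta*n*F)
Numerator: 2.303 * 8.314 * 312 = 5973.91
Denominator: 0.39 * 1 * 96485 = 37629.15
b = 5973.91 / 37629.15 = 0.1588 V/decade

0.1588 V/decade


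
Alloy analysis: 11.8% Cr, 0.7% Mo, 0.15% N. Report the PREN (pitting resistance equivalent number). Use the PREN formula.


Apply the PREN formula: PREN = Cr + 3.3*Mo + 16*N
PREN = 11.8 + 3.3*0.7 + 16*0.15
PREN = 11.8 + 2.31 + 2.4 = 16.51

16.51


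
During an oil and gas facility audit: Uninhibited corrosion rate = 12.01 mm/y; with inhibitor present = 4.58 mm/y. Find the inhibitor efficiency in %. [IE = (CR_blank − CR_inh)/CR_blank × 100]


Apply the inhibitor-efficiency definition: IE = (CR_blank − CR_inh)/CR_blank × 100
IE = (12.01 − 4.58) / 12.01 × 100
IE = 7.43 / 12.01 × 100 = 61.9 %

61.9 %


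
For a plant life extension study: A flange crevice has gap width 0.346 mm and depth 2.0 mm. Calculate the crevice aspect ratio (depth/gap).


Aspect ratio = depth / gap
Ratio = 2.0 / 0.346 = 5.8

5.8


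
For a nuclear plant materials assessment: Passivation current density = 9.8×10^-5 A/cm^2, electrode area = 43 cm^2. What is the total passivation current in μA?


I = i_pass * A, then convert A → μA (×10^6)
I = 9.8×10^-5 * 43 * 10^6 = 4214.0 μA

4214.0 μA


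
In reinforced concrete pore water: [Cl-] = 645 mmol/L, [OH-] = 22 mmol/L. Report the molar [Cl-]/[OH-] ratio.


Threshold parameter = [Cl-] / [OH-] (molar basis; both in mmol/L, so units cancel)
Ratio = 645 / 22 = 29.32

29.32


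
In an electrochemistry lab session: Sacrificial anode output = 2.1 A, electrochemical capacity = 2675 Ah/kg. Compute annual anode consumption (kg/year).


Annual consumption = current * hours per year / capacity
Rate = 2.1 * 8760 / 2675 = 6.9 kg/year

6.9 kg/year


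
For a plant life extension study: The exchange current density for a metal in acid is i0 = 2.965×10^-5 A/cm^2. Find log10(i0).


i0 = 2.965×10^-5 A/cm^2
log10(i0) = -4.528

-4.528


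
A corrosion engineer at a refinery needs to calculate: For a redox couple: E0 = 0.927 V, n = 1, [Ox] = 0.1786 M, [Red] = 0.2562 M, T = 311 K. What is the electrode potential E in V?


Apply the Nernst equation: E = E0 + (RT/nF)*ln([Ox]/[Red])
Step 1: RT/nF = 8.314*311/(1*96485) = 0.02679851 V
Step 2: [Ox]/[Red] = 0.1786/0.2562 = 0.697112
Step 3: ln(0.697112) = -0.360809
Step 4: correction = 0.02679851 * -0.360809 = -0.0097 V
E = 0.927 + -0.0097 = 0.9173 V

0.9173 V


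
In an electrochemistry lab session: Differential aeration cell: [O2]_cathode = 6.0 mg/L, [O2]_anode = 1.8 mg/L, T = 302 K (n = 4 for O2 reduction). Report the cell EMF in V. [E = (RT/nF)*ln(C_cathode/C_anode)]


Apply the Nernst concentration-cell relation: E = (RT/nF)*ln(C_cathode/C_anode)
RT/nF = 8.314*302/(4*96485) = 0.00650575 V
ln(6.0/1.8) = 1.20397
E = 0.00650575 * 1.20397 = 0.00783 V

0.00783 V


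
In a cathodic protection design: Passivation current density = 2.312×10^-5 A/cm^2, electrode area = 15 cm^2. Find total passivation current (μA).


I = i_pass * A, then convert A → μA (×10^6)
I = 2.312×10^-5 * 15 * 10^6 = 346.8 μA

346.8 μA


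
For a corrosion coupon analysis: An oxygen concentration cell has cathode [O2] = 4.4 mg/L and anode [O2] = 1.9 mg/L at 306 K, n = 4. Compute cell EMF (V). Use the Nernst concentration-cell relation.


Apply the Nernst concentration-cell relation: E = (RT/nF)*ln(C_cathode/C_anode)
RT/nF = 8.314*306/(4*96485) = 0.00659192 V
ln(4.4/1.9) = 0.83975
E = 0.00659192 * 0.83975 = 0.00554 V

0.00554 V


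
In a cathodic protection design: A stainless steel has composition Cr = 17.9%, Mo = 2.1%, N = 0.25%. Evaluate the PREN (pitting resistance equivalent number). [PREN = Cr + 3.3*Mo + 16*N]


Apply the PREN formula: PREN = Cr + 3.3*Mo + 16*N
PREN = 17.9 + 3.3*2.1 + 16*0.25
PREN = 17.9 + 6.93 + 4.0 = 28.83

28.83


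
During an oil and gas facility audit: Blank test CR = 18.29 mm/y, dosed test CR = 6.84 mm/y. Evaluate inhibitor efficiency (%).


Apply the inhibitor-efficiency definition: IE = (CR_blank − CR_inh)/CR_blank × 100
IE = (18.29 − 6.84) / 18.29 × 100
IE = 11.45 / 18.29 × 100 = 62.6 %

62.6 %


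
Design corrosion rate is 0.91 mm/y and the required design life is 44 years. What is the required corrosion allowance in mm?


Corrosion allowance = CR × design life
CA = 0.91 * 44 = 40.04 mm

40.04 mm


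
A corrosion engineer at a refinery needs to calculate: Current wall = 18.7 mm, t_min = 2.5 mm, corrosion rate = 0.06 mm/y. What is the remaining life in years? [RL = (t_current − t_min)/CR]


Apply the remaining-life relation: RL = (t_current − t_min) / CR
RL = (18.7 − 2.5) / 0.06 = 16.2 / 0.06 = 270.0 years

270.0 years


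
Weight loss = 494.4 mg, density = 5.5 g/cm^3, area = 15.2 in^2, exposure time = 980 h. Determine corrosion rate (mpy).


Apply the mpy weight-loss relation: CR = 534 * W / (D * A * T)
Numerator: 534 * 494.4 = 264009.6
Denominator: 5.5 * 15.2 * 980 = 81928.0
CR = 264009.6 / 81928.0 = 3.222 mpy

3.222 mpy


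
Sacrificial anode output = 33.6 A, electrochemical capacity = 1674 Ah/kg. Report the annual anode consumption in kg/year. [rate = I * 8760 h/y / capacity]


Annual consumption = current * hours per year / capacity
Rate = 33.6 * 8760 / 1674 = 175.8 kg/year

175.8 kg/year


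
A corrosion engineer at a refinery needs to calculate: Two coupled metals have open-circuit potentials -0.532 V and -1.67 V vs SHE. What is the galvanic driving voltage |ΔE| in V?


Driving voltage is the absolute potential difference.
|ΔE| = |-0.532 − (-1.67)| = 1.138 V

1.138 V


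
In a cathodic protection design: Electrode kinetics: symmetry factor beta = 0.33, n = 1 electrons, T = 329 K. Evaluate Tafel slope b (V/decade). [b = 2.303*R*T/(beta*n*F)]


Apply the Tafel slope relation: b = 2.303*R*T/(beta*n*F)
Numerator: 2.303 * 8.314 * 329 = 6299.41
Denominator: 0.33 * 1 * 96485 = 31840.05
b = 6299.41 / 31840.05 = 0.1978 V/decade

0.1978 V/decade


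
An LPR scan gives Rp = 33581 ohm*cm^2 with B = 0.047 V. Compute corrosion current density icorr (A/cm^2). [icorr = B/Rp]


Apply the Stern-Geary relation: icorr = B / Rp
icorr = 0.047 / 33581 = 1.4×10^-6 A/cm^2

1.4×10^-6 A/cm^2


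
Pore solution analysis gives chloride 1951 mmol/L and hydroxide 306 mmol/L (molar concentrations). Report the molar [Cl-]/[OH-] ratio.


Threshold parameter = [Cl-] / [OH-] (molar basis; both in mmol/L, so units cancel)
Ratio = 1951 / 306 = 6.38

6.38


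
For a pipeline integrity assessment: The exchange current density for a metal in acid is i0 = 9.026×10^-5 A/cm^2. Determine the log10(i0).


i0 = 9.026×10^-5 A/cm^2
log10(i0) = -4.045

-4.045


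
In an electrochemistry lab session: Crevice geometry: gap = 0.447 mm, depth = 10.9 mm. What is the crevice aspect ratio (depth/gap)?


Aspect ratio = depth / gap
Ratio = 10.9 / 0.447 = 24.4

24.4


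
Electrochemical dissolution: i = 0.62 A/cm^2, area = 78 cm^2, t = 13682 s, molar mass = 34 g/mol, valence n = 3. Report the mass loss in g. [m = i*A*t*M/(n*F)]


Apply Faraday's law: m = i*A*t*M / (n*F)
Total charge passed Q = i*A*t = 0.62*78*13682 = 661661.52 C
m = Q*M/(n*F) = 661661.52*34/(3*96485) = 77.72 g

77.72 g


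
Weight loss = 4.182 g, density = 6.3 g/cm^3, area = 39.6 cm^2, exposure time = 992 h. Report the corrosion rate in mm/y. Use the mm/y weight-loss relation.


Apply the mm/y weight-loss relation: CR = 87600 * W / (D * A * T)
Numerator: 87600 * 4.182 = 366343.2
Denominator: 6.3 * 39.6 * 992 = 247484.16
CR = 366343.2 / 247484.16 = 1.48027 mm/y

1.48027 mm/y


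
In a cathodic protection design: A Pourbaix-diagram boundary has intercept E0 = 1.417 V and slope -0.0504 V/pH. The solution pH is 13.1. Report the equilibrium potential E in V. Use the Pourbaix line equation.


Apply the Pourbaix line equation: E = E0 + slope*pH
E = 1.417 + (-0.0504)*13.1 = 1.417 + (-0.66024) = 0.75676 V
Rounded to 4 decimal places: E = 0.7568 V

0.7568 V


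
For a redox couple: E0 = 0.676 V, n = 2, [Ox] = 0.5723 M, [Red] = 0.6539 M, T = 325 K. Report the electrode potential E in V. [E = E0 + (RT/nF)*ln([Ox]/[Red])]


Apply the Nernst equation: E = E0 + (RT/nF)*ln([Ox]/[Red])
Step 1: RT/nF = 8.314*325/(2*96485) = 0.01400244 V
Step 2: [Ox]/[Red] = 0.5723/0.6539 = 0.87521
Step 3: ln(0.87521) = -0.133291
Step 4: correction = 0.01400244 * -0.133291 = -0.002 V
E = 0.676 + -0.002 = 0.674 V

0.674 V


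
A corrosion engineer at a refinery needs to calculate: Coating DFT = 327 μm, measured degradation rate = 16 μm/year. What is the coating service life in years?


Service life = thickness / degradation rate
Life = 327 / 16 = 20.4 years

20.4 years


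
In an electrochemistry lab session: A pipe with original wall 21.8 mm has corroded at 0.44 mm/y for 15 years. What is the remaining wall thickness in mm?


Remaining wall = original − CR × time
t = 21.8 − 0.44*15 = 21.8 − 6.6 = 15.2 mm

15.2 mm


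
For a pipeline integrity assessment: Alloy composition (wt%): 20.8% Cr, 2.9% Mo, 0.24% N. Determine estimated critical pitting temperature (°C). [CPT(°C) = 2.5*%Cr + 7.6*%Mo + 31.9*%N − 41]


Apply the ASTM G48 empirical CPT estimate: CPT(°C) = 2.5*%Cr + 7.6*%Mo + 31.9*%N − 41
2.5*20.8 = 52; 7.6*2.9 = 22.04; 31.9*0.24 = 7.656
CPT = 52 + 22.04 + 7.656 − 41 = 40.696 °C
Rounded to 0.1 °C: CPT ≈ 40.7 °C

40.7 °C


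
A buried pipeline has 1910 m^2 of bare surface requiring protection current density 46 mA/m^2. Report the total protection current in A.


I = area * current density, then convert mA → A (÷1000)
I = 1910 * 46 / 1000 = 87.86 A

87.86 A


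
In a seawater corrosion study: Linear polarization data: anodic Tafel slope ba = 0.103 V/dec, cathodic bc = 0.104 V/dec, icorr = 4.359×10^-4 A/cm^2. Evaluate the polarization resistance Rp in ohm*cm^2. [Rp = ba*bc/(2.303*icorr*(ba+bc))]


Apply the Stern-Geary equation: Rp = ba*bc / (2.303*icorr*(ba+bc))
ba*bc = 0.103*0.104 = 0.010712
ba+bc = 0.207; 2.303*icorr*(ba+bc) = 2.303*4.359×10^-4*0.207 = 2.0780268×10^-4
Rp = 0.010712 / 2.0780268×10^-4 = 51.55 ohm*cm^2

51.55 ohm*cm^2


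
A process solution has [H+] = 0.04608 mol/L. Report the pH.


pH = −log10[H+]
pH = −log10(0.04608) = 1.34

1.34


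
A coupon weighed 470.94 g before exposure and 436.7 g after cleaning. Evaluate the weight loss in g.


Weight loss = initial − final
WL = 470.94 − 436.7 = 34.24 g

34.24 g


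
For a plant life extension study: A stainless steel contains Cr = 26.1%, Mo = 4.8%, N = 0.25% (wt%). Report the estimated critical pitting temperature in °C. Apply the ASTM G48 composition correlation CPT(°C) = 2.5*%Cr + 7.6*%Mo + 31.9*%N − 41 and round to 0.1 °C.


Apply the ASTM G48 empirical CPT estimate: CPT(°C) = 2.5*%Cr + 7.6*%Mo + 31.9*%N − 41
2.5*26.1 = 65.25; 7.6*4.8 = 36.48; 31.9*0.25 = 7.975
CPT = 65.25 + 36.48 + 7.975 − 41 = 68.705 °C
Rounded to 0.1 °C: CPT ≈ 68.7 °C

68.7 °C


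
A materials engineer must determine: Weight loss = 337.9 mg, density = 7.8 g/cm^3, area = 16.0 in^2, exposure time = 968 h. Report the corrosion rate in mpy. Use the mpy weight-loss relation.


Apply the mpy weight-loss relation: CR = 534 * W / (D * A * T)
Numerator: 534 * 337.9 = 180438.6
Denominator: 7.8 * 16.0 * 968 = 120806.4
CR = 180438.6 / 120806.4 = 1.494 mpy

1.494 mpy


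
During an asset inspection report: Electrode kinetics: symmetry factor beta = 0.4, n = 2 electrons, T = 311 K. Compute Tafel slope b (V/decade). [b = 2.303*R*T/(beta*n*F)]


Apply the Tafel slope relation: b = 2.303*R*T/(beta*n*F)
Numerator: 2.303 * 8.314 * 311 = 5954.76
Denominator: 0.4 * 2 * 96485 = 77188.0
b = 5954.76 / 77188.0 = 0.0771 V/decade

0.0771 V/decade


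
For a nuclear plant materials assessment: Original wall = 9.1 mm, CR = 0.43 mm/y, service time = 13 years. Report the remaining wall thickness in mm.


Remaining wall = original − CR × time
t = 9.1 − 0.43*13 = 9.1 − 5.59 = 3.51 mm

3.51 mm


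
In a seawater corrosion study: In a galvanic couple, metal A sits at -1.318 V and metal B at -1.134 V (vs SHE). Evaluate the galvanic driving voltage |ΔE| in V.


Driving voltage is the absolute potential difference.
|ΔE| = |-1.318 − (-1.134)| = 0.184 V

0.184 V


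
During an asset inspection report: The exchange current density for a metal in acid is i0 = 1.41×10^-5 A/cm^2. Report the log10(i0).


i0 = 1.41×10^-5 A/cm^2
log10(i0) = -4.851

-4.851


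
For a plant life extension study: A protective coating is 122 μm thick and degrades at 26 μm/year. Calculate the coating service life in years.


Service life = thickness / degradation rate
Life = 122 / 26 = 4.7 years

4.7 years


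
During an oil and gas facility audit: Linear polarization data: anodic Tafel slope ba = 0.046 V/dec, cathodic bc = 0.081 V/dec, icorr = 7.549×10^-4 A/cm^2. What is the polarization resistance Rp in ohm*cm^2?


Apply the Stern-Geary equation: Rp = ba*bc / (2.303*icorr*(ba+bc))
ba*bc = 0.046*0.081 = 0.003726
ba+bc = 0.127; 2.303*icorr*(ba+bc) = 2.303*7.549×10^-4*0.127 = 2.2079391×10^-4
Rp = 0.003726 / 2.2079391×10^-4 = 16.9 ohm*cm^2

16.9 ohm*cm^2


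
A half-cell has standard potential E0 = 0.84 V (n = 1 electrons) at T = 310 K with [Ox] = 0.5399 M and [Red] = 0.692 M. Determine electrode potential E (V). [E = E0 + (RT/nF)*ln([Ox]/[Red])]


Apply the Nernst equation: E = E0 + (RT/nF)*ln([Ox]/[Red])
Step 1: RT/nF = 8.314*310/(1*96485) = 0.02671234 V
Step 2: [Ox]/[Red] = 0.5399/0.692 = 0.780202
Step 3: ln(0.780202) = -0.248202
Step 4: correction = 0.02671234 * -0.248202 = -0.0066 V
E = 0.84 + -0.0066 = 0.8334 V

0.8334 V


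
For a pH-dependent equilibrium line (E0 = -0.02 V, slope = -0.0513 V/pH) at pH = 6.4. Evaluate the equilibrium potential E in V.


Apply the Pourbaix line equation: E = E0 + slope*pH
E = -0.02 + (-0.0513)*6.4 = -0.02 + (-0.32832) = -0.34832 V
Rounded to 3 decimal places: E = -0.348 V

-0.348 V


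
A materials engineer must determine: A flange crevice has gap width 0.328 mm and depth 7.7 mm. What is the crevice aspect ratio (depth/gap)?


Aspect ratio = depth / gap
Ratio = 7.7 / 0.328 = 23.5

23.5


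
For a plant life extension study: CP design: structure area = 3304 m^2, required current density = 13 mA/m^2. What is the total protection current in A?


I = area * current density, then convert mA → A (÷1000)
I = 3304 * 13 / 1000 = 42.95 A

42.95 A


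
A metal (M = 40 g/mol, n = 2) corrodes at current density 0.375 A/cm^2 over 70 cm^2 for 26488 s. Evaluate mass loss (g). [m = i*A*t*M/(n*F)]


Apply Faraday's law: m = i*A*t*M / (n*F)
Total charge passed Q = i*A*t = 0.375*70*26488 = 695310 C
m = Q*M/(n*F) = 695310*40/(2*96485) = 144.1281 g

144.1281 g


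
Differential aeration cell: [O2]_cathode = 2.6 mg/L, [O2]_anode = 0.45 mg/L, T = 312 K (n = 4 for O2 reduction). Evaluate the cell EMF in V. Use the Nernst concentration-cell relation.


Apply the Nernst concentration-cell relation: E = (RT/nF)*ln(C_cathode/C_anode)
RT/nF = 8.314*312/(4*96485) = 0.00672117 V
ln(2.6/0.45) = 1.75402
E = 0.00672117 * 1.75402 = 0.01179 V

0.01179 V


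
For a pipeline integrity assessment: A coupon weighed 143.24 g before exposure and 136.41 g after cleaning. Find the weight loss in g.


Weight loss = initial − final
WL = 143.24 − 136.41 = 6.83 g

6.83 g


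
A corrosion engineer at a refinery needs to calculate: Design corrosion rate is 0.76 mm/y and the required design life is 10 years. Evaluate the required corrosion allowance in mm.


Corrosion allowance = CR × design life
CA = 0.76 * 10 = 7.6 mm

7.6 mm


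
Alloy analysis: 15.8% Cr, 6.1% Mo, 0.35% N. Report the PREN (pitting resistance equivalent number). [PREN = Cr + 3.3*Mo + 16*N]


Apply the PREN formula: PREN = Cr + 3.3*Mo + 16*N
PREN = 15.8 + 3.3*6.1 + 16*0.35
PREN = 15.8 + 20.13 + 5.6 = 41.53

41.53


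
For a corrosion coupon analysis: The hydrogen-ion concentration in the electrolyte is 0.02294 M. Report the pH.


pH = −log10[H+]
pH = −log10(0.02294) = 1.64

1.64


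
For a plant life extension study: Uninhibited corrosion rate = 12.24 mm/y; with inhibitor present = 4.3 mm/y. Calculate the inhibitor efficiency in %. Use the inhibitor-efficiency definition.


Apply the inhibitor-efficiency definition: IE = (CR_blank − CR_inh)/CR_blank × 100
IE = (12.24 − 4.3) / 12.24 × 100
IE = 7.94 / 12.24 × 100 = 64.9 %

64.9 %


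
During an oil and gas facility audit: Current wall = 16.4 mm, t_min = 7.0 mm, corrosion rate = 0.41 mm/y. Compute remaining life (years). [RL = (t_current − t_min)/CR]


Apply the remaining-life relation: RL = (t_current − t_min) / CR
RL = (16.4 − 7.0) / 0.41 = 9.4 / 0.41 = 22.9 years

22.9 years


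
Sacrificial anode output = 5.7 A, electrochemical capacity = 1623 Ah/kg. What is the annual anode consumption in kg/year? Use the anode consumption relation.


Annual consumption = current * hours per year / capacity
Rate = 5.7 * 8760 / 1623 = 30.8 kg/year

30.8 kg/year


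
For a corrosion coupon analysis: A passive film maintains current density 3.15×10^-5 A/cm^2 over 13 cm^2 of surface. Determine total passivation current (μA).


I = i_pass * A, then convert A → μA (×10^6)
I = 3.15×10^-5 * 13 * 10^6 = 409.5 μA

409.5 μA


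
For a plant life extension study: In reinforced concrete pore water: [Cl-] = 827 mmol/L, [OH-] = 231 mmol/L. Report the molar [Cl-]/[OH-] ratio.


Threshold parameter = [Cl-] / [OH-] (molar basis; both in mmol/L, so units cancel)
Ratio = 827 / 231 = 3.58

3.58


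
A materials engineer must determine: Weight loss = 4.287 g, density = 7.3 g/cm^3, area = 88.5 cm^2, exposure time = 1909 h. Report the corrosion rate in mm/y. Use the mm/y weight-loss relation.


Apply the mm/y weight-loss relation: CR = 87600 * W / (D * A * T)
Numerator: 87600 * 4.287 = 375541.2
Denominator: 7.3 * 88.5 * 1909 = 1233309.45
CR = 375541.2 / 1233309.45 = 0.3045 mm/y

0.3045 mm/y


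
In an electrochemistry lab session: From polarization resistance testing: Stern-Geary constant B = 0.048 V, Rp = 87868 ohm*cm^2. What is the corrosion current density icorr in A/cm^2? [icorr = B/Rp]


Apply the Stern-Geary relation: icorr = B / Rp
icorr = 0.048 / 87868 = 5.463×10^-7 A/cm^2

5.463×10^-7 A/cm^2


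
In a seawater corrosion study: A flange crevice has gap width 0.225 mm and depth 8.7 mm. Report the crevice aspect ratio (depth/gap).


Aspect ratio = depth / gap
Ratio = 8.7 / 0.225 = 38.7

38.7


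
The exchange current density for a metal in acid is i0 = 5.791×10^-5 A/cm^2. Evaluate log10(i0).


i0 = 5.791×10^-5 A/cm^2
log10(i0) = -4.237

-4.237


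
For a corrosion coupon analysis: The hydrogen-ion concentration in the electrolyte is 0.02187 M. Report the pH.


pH = −log10[H+]
pH = −log10(0.02187) = 1.66

1.66


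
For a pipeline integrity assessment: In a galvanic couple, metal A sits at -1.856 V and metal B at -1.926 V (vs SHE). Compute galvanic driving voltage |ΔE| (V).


Driving voltage is the absolute potential difference.
|ΔE| = |-1.856 − (-1.926)| = 0.07 V

0.07 V


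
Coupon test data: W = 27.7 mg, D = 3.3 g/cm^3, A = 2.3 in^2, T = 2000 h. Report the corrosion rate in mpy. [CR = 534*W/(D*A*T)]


Apply the mpy weight-loss relation: CR = 534 * W / (D * A * T)
Numerator: 534 * 27.7 = 14791.8
Denominator: 3.3 * 2.3 * 2000 = 15180.0
CR = 14791.8 / 15180.0 = 0.974 mpy

0.974 mpy


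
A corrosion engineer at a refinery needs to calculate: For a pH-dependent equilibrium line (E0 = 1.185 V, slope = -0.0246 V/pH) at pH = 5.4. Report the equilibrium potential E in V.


Apply the Pourbaix line equation: E = E0 + slope*pH
E = 1.185 + (-0.0246)*5.4 = 1.185 + (-0.13284) = 1.05216 V
Rounded to 3 decimal places: E = 1.052 V

1.052 V


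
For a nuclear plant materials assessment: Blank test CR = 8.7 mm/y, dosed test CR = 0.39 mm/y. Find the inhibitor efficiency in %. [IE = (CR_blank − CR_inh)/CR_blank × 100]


Apply the inhibitor-efficiency definition: IE = (CR_blank − CR_inh)/CR_blank × 100
IE = (8.7 − 0.39) / 8.7 × 100
IE = 8.31 / 8.7 × 100 = 95.5 %

95.5 %


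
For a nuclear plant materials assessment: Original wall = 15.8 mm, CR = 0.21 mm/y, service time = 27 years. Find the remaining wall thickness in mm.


Remaining wall = original − CR × time
t = 15.8 − 0.21*27 = 15.8 − 5.67 = 10.13 mm

10.13 mm


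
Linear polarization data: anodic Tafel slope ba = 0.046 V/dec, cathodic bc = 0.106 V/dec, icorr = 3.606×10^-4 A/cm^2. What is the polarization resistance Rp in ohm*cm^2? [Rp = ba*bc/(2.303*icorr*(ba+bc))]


Apply the Stern-Geary equation: Rp = ba*bc / (2.303*icorr*(ba+bc))
ba*bc = 0.046*0.106 = 0.004876
ba+bc = 0.152; 2.303*icorr*(ba+bc) = 2.303*3.606×10^-4*0.152 = 1.2623019×10^-4
Rp = 0.004876 / 1.2623019×10^-4 = 38.63 ohm*cm^2

38.63 ohm*cm^2


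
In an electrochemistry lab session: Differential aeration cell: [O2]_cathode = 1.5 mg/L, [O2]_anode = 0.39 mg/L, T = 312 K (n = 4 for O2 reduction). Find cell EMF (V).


Apply the Nernst concentration-cell relation: E = (RT/nF)*ln(C_cathode/C_anode)
RT/nF = 8.314*312/(4*96485) = 0.00672117 V
ln(1.5/0.39) = 1.34707
E = 0.00672117 * 1.34707 = 0.00905 V

0.00905 V


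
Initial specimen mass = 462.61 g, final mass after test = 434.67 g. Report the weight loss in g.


Weight loss = initial − final
WL = 462.61 − 434.67 = 27.94 g

27.94 g


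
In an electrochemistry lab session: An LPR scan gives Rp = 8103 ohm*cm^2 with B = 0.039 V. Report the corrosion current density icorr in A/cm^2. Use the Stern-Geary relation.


Apply the Stern-Geary relation: icorr = B / Rp
icorr = 0.039 / 8103 = 4.813×10^-6 A/cm^2

4.813×10^-6 A/cm^2
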